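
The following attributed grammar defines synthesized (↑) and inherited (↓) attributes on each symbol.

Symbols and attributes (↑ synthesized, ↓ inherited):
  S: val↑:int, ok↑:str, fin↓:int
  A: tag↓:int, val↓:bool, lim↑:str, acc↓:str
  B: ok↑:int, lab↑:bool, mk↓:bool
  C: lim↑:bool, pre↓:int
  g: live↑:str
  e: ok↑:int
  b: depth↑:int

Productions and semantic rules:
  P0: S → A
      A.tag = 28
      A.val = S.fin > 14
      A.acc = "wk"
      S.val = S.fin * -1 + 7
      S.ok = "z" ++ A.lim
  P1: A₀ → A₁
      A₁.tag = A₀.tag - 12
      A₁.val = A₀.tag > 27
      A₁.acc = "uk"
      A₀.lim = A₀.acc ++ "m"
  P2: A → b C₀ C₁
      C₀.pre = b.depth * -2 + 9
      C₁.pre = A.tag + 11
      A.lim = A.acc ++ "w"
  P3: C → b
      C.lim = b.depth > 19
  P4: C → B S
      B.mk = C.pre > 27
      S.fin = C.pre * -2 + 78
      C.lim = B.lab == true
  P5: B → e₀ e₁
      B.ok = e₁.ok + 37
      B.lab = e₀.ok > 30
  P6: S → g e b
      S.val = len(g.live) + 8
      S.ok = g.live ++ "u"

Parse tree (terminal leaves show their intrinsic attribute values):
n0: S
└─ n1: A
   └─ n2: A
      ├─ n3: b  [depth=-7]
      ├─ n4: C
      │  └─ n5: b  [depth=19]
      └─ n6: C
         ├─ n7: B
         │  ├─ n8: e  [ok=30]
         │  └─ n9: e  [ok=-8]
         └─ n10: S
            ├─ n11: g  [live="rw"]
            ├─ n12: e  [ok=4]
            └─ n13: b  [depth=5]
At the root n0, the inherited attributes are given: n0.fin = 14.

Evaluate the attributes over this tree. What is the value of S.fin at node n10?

1. n0.fin = 14  [given at root]
2. n1.tag = 28  [28]
3. n1.val = false  [S.fin > 14]
4. n1.acc = "wk"  ["wk"]
5. n2.tag = 16  [A₀.tag - 12]
6. n2.val = true  [A₀.tag > 27]
7. n2.acc = "uk"  ["uk"]
8. n3.depth = -7  [terminal]
9. n4.pre = 23  [b.depth * -2 + 9]
10. n5.depth = 19  [terminal]
11. n4.lim = false  [b.depth > 19]
12. n6.pre = 27  [A.tag + 11]
13. n7.mk = false  [C.pre > 27]
14. n8.ok = 30  [terminal]
15. n9.ok = -8  [terminal]
16. n7.ok = 29  [e₁.ok + 37]
17. n7.lab = false  [e₀.ok > 30]
18. n10.fin = 24  [C.pre * -2 + 78]
19. n11.live = "rw"  [terminal]
20. n12.ok = 4  [terminal]
21. n13.depth = 5  [terminal]
22. n10.val = 10  [len(g.live) + 8]
23. n10.ok = "rwu"  [g.live ++ "u"]
24. n6.lim = false  [B.lab == true]
25. n2.lim = "ukw"  [A.acc ++ "w"]
26. n1.lim = "wkm"  [A₀.acc ++ "m"]
27. n0.val = -7  [S.fin * -1 + 7]
28. n0.ok = "zwkm"  ["z" ++ A.lim]

24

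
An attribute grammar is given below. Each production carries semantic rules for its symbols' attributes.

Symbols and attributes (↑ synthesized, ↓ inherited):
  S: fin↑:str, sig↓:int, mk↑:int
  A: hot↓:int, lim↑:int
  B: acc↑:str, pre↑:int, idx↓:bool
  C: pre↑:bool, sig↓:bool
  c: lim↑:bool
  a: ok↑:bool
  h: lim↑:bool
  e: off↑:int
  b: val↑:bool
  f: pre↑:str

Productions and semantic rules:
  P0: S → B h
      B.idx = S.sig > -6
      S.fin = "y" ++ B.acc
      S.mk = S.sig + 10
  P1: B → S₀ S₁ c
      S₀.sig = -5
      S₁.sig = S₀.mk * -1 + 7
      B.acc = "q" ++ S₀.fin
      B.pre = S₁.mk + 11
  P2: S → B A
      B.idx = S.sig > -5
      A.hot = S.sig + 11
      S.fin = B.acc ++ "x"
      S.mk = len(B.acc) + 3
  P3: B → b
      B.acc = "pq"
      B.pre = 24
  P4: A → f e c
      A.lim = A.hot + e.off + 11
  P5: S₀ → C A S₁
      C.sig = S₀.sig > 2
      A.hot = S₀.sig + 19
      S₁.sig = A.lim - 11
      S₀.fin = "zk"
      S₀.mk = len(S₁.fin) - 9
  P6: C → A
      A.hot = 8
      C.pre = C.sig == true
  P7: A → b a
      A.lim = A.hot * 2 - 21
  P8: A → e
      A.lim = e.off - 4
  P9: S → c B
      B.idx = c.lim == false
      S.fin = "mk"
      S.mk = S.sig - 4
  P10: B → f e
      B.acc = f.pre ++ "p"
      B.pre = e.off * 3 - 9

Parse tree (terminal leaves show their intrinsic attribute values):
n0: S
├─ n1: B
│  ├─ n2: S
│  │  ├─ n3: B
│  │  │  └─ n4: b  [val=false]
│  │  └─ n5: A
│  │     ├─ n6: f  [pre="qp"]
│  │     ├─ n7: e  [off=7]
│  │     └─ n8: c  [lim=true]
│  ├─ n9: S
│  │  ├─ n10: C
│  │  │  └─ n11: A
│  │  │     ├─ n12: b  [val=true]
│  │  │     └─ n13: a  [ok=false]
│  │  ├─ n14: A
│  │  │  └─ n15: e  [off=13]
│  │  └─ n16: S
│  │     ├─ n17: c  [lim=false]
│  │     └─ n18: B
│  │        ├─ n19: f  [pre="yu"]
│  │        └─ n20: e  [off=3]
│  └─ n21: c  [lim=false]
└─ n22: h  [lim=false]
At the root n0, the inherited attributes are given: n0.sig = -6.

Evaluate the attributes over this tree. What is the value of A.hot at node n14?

1. n0.sig = -6  [given at root]
2. n1.idx = false  [S.sig > -6]
3. n2.sig = -5  [-5]
4. n3.idx = false  [S.sig > -5]
5. n4.val = false  [terminal]
6. n3.acc = "pq"  ["pq"]
7. n3.pre = 24  [24]
8. n5.hot = 6  [S.sig + 11]
9. n6.pre = "qp"  [terminal]
10. n7.off = 7  [terminal]
11. n8.lim = true  [terminal]
12. n5.lim = 24  [A.hot + e.off + 11]
13. n2.fin = "pqx"  [B.acc ++ "x"]
14. n2.mk = 5  [len(B.acc) + 3]
15. n9.sig = 2  [S₀.mk * -1 + 7]
16. n10.sig = false  [S₀.sig > 2]
17. n11.hot = 8  [8]
18. n12.val = true  [terminal]
19. n13.ok = false  [terminal]
20. n11.lim = -5  [A.hot * 2 - 21]
21. n10.pre = false  [C.sig == true]
22. n14.hot = 21  [S₀.sig + 19]
23. n15.off = 13  [terminal]
24. n14.lim = 9  [e.off - 4]
25. n16.sig = -2  [A.lim - 11]
26. n17.lim = false  [terminal]
27. n18.idx = true  [c.lim == false]
28. n19.pre = "yu"  [terminal]
29. n20.off = 3  [terminal]
30. n18.acc = "yup"  [f.pre ++ "p"]
31. n18.pre = 0  [e.off * 3 - 9]
32. n16.fin = "mk"  ["mk"]
33. n16.mk = -6  [S.sig - 4]
34. n9.fin = "zk"  ["zk"]
35. n9.mk = -7  [len(S₁.fin) - 9]
36. n21.lim = false  [terminal]
37. n1.acc = "qpqx"  ["q" ++ S₀.fin]
38. n1.pre = 4  [S₁.mk + 11]
39. n22.lim = false  [terminal]
40. n0.fin = "yqpqx"  ["y" ++ B.acc]
41. n0.mk = 4  [S.sig + 10]

21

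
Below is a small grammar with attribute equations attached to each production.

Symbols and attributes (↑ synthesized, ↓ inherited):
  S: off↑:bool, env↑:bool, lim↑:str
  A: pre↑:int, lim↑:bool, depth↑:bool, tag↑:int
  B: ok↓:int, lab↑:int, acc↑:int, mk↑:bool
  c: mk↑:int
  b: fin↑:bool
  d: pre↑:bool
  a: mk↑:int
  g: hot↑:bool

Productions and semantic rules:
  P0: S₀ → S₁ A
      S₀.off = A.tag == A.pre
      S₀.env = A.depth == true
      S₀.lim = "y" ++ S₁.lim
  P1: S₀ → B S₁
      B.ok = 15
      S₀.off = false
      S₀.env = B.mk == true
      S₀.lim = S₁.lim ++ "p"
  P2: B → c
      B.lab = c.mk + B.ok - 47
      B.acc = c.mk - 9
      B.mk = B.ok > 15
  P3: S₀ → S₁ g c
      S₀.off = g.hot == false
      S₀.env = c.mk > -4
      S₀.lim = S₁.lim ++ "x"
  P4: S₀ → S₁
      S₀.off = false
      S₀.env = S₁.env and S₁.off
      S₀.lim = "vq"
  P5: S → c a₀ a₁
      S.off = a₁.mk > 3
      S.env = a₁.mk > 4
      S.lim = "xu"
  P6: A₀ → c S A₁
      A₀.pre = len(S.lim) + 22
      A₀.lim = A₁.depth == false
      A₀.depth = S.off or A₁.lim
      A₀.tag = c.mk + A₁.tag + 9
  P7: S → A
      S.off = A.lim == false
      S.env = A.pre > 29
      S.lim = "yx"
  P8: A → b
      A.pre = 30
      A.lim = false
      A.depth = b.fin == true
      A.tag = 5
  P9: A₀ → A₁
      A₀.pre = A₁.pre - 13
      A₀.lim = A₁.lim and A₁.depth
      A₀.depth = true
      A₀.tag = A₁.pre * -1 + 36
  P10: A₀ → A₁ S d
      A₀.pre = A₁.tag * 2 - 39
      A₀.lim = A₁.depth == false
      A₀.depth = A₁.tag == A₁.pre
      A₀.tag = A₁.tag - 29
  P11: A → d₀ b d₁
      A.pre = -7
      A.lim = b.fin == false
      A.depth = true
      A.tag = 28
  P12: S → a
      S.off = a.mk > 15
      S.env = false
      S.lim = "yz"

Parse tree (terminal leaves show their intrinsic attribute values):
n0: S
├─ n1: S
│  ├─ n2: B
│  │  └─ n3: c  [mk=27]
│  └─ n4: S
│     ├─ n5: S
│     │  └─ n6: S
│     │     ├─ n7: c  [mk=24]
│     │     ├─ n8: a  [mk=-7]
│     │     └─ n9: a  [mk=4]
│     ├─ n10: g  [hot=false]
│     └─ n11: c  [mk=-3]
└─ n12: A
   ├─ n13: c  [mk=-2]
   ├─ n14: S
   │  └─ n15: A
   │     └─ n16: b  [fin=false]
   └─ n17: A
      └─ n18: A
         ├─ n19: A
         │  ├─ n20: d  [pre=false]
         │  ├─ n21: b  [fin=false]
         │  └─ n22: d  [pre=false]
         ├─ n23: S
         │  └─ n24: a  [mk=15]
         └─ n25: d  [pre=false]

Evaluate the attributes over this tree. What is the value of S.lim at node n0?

"yvqxp"

1. n2.ok = 15  [15]
2. n3.mk = 27  [terminal]
3. n2.lab = -5  [c.mk + B.ok - 47]
4. n2.acc = 18  [c.mk - 9]
5. n2.mk = false  [B.ok > 15]
6. n7.mk = 24  [terminal]
7. n8.mk = -7  [terminal]
8. n9.mk = 4  [terminal]
9. n6.off = true  [a₁.mk > 3]
10. n6.env = false  [a₁.mk > 4]
11. n6.lim = "xu"  ["xu"]
12. n5.off = false  [false]
13. n5.env = false  [S₁.env and S₁.off]
14. n5.lim = "vq"  ["vq"]
15. n10.hot = false  [terminal]
16. n11.mk = -3  [terminal]
17. n4.off = true  [g.hot == false]
18. n4.env = true  [c.mk > -4]
19. n4.lim = "vqx"  [S₁.lim ++ "x"]
20. n1.off = false  [false]
21. n1.env = false  [B.mk == true]
22. n1.lim = "vqxp"  [S₁.lim ++ "p"]
23. n13.mk = -2  [terminal]
24. n16.fin = false  [terminal]
25. n15.pre = 30  [30]
26. n15.lim = false  [false]
27. n15.depth = false  [b.fin == true]
28. n15.tag = 5  [5]
29. n14.off = true  [A.lim == false]
30. n14.env = true  [A.pre > 29]
31. n14.lim = "yx"  ["yx"]
32. n20.pre = false  [terminal]
33. n21.fin = false  [terminal]
34. n22.pre = false  [terminal]
35. n19.pre = -7  [-7]
36. n19.lim = true  [b.fin == false]
37. n19.depth = true  [true]
38. n19.tag = 28  [28]
39. n24.mk = 15  [terminal]
40. n23.off = false  [a.mk > 15]
41. n23.env = false  [false]
42. n23.lim = "yz"  ["yz"]
43. n25.pre = false  [terminal]
44. n18.pre = 17  [A₁.tag * 2 - 39]
45. n18.lim = false  [A₁.depth == false]
46. n18.depth = false  [A₁.tag == A₁.pre]
47. n18.tag = -1  [A₁.tag - 29]
48. n17.pre = 4  [A₁.pre - 13]
49. n17.lim = false  [A₁.lim and A₁.depth]
50. n17.depth = true  [true]
51. n17.tag = 19  [A₁.pre * -1 + 36]
52. n12.pre = 24  [len(S.lim) + 22]
53. n12.lim = false  [A₁.depth == false]
54. n12.depth = true  [S.off or A₁.lim]
55. n12.tag = 26  [c.mk + A₁.tag + 9]
56. n0.off = false  [A.tag == A.pre]
57. n0.env = true  [A.depth == true]
58. n0.lim = "yvqxp"  ["y" ++ S₁.lim]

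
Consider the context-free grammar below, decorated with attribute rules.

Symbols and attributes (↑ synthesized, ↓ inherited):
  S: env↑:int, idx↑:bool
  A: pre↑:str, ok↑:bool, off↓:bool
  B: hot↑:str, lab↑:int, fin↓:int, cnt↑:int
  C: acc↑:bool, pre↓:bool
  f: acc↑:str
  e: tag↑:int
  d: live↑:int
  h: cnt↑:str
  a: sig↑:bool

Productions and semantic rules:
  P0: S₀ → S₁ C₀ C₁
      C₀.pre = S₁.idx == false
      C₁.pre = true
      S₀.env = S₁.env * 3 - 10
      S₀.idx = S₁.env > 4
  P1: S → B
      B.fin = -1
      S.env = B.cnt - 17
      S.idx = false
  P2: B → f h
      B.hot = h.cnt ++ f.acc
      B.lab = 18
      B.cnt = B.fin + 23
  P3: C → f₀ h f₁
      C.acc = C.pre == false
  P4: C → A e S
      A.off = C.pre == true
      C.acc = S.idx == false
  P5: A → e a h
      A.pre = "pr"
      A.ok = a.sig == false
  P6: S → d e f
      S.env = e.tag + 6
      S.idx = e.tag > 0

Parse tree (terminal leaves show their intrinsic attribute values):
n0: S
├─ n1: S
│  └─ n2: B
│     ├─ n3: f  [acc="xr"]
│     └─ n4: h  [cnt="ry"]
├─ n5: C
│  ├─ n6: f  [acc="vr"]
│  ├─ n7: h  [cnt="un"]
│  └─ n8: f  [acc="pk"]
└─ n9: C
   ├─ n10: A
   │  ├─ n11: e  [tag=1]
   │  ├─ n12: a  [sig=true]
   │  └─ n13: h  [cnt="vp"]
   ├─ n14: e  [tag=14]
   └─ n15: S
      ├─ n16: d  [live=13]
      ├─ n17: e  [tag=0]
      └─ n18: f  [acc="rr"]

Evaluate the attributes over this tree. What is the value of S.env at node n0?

5

1. n2.fin = -1  [-1]
2. n3.acc = "xr"  [terminal]
3. n4.cnt = "ry"  [terminal]
4. n2.hot = "ryxr"  [h.cnt ++ f.acc]
5. n2.lab = 18  [18]
6. n2.cnt = 22  [B.fin + 23]
7. n1.env = 5  [B.cnt - 17]
8. n1.idx = false  [false]
9. n5.pre = true  [S₁.idx == false]
10. n6.acc = "vr"  [terminal]
11. n7.cnt = "un"  [terminal]
12. n8.acc = "pk"  [terminal]
13. n5.acc = false  [C.pre == false]
14. n9.pre = true  [true]
15. n10.off = true  [C.pre == true]
16. n11.tag = 1  [terminal]
17. n12.sig = true  [terminal]
18. n13.cnt = "vp"  [terminal]
19. n10.pre = "pr"  ["pr"]
20. n10.ok = false  [a.sig == false]
21. n14.tag = 14  [terminal]
22. n16.live = 13  [terminal]
23. n17.tag = 0  [terminal]
24. n18.acc = "rr"  [terminal]
25. n15.env = 6  [e.tag + 6]
26. n15.idx = false  [e.tag > 0]
27. n9.acc = true  [S.idx == false]
28. n0.env = 5  [S₁.env * 3 - 10]
29. n0.idx = true  [S₁.env > 4]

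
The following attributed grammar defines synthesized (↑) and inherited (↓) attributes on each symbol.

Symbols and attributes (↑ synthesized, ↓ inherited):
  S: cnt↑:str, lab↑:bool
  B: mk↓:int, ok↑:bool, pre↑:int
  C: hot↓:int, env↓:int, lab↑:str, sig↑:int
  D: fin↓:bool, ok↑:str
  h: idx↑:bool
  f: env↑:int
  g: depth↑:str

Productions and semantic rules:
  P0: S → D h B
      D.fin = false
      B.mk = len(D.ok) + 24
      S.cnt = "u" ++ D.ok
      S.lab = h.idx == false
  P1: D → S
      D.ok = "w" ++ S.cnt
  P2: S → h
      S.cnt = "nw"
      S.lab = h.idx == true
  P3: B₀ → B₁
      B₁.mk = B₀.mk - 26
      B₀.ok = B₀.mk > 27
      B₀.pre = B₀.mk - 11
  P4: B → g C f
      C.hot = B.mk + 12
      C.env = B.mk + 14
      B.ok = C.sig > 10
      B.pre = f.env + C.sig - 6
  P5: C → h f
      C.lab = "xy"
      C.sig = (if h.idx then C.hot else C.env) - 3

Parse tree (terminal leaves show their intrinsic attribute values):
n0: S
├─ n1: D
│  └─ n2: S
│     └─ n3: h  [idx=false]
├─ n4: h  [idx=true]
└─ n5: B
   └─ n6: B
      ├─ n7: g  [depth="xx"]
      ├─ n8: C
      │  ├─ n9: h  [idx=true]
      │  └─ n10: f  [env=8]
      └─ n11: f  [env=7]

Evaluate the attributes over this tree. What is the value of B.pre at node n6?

11

1. n1.fin = false  [false]
2. n3.idx = false  [terminal]
3. n2.cnt = "nw"  ["nw"]
4. n2.lab = false  [h.idx == true]
5. n1.ok = "wnw"  ["w" ++ S.cnt]
6. n4.idx = true  [terminal]
7. n5.mk = 27  [len(D.ok) + 24]
8. n6.mk = 1  [B₀.mk - 26]
9. n7.depth = "xx"  [terminal]
10. n8.hot = 13  [B.mk + 12]
11. n8.env = 15  [B.mk + 14]
12. n9.idx = true  [terminal]
13. n10.env = 8  [terminal]
14. n8.lab = "xy"  ["xy"]
15. n8.sig = 10  [(if h.idx then C.hot else C.env) - 3]
16. n11.env = 7  [terminal]
17. n6.ok = false  [C.sig > 10]
18. n6.pre = 11  [f.env + C.sig - 6]
19. n5.ok = false  [B₀.mk > 27]
20. n5.pre = 16  [B₀.mk - 11]
21. n0.cnt = "uwnw"  ["u" ++ D.ok]
22. n0.lab = false  [h.idx == false]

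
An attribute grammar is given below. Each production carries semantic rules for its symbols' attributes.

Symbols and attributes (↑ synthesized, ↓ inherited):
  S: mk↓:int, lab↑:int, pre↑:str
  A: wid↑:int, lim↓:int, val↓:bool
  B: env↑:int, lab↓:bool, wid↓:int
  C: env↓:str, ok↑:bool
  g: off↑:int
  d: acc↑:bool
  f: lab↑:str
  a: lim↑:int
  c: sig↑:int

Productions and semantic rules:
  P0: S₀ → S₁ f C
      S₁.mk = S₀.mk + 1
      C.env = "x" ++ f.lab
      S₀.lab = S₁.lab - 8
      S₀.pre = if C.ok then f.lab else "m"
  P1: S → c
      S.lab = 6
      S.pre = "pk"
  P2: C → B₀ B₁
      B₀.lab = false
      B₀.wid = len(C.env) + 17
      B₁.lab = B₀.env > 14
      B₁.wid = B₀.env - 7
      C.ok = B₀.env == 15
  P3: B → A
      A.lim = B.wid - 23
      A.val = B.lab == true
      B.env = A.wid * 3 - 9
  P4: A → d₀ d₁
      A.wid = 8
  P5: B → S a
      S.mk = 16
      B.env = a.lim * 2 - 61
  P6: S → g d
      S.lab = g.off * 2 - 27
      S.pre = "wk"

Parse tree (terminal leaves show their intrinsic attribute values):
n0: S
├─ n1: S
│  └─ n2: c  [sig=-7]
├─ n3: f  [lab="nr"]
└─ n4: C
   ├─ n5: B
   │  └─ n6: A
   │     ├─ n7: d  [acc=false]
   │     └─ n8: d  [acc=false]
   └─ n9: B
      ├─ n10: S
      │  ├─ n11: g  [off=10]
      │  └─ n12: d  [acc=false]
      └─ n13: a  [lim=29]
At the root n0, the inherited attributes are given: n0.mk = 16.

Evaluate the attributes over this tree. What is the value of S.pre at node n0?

1. n0.mk = 16  [given at root]
2. n1.mk = 17  [S₀.mk + 1]
3. n2.sig = -7  [terminal]
4. n1.lab = 6  [6]
5. n1.pre = "pk"  ["pk"]
6. n3.lab = "nr"  [terminal]
7. n4.env = "xnr"  ["x" ++ f.lab]
8. n5.lab = false  [false]
9. n5.wid = 20  [len(C.env) + 17]
10. n6.lim = -3  [B.wid - 23]
11. n6.val = false  [B.lab == true]
12. n7.acc = false  [terminal]
13. n8.acc = false  [terminal]
14. n6.wid = 8  [8]
15. n5.env = 15  [A.wid * 3 - 9]
16. n9.lab = true  [B₀.env > 14]
17. n9.wid = 8  [B₀.env - 7]
18. n10.mk = 16  [16]
19. n11.off = 10  [terminal]
20. n12.acc = false  [terminal]
21. n10.lab = -7  [g.off * 2 - 27]
22. n10.pre = "wk"  ["wk"]
23. n13.lim = 29  [terminal]
24. n9.env = -3  [a.lim * 2 - 61]
25. n4.ok = true  [B₀.env == 15]
26. n0.lab = -2  [S₁.lab - 8]
27. n0.pre = "nr"  [if C.ok then f.lab else "m"]

"nr"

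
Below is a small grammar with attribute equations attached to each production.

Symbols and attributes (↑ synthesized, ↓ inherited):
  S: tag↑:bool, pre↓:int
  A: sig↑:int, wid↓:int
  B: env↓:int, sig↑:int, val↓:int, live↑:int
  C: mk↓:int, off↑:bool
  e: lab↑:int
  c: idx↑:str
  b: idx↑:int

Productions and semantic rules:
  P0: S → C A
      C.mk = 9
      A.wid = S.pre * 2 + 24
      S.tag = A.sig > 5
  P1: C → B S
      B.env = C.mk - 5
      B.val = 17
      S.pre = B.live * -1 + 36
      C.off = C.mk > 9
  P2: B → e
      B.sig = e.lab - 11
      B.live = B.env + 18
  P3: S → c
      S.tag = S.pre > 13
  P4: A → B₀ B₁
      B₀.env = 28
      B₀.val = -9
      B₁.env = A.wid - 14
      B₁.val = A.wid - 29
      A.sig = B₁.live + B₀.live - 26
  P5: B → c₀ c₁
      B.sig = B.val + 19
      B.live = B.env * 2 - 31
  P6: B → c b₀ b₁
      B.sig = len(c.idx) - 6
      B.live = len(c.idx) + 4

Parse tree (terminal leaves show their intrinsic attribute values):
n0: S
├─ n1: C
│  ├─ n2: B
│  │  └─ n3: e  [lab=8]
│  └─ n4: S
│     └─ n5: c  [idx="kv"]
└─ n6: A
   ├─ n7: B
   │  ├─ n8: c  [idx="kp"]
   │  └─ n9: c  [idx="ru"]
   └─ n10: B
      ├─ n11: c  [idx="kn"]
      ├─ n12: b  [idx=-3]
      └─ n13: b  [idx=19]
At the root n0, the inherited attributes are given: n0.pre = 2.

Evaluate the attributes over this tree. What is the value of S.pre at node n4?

14

1. n0.pre = 2  [given at root]
2. n1.mk = 9  [9]
3. n2.env = 4  [C.mk - 5]
4. n2.val = 17  [17]
5. n3.lab = 8  [terminal]
6. n2.sig = -3  [e.lab - 11]
7. n2.live = 22  [B.env + 18]
8. n4.pre = 14  [B.live * -1 + 36]
9. n5.idx = "kv"  [terminal]
10. n4.tag = true  [S.pre > 13]
11. n1.off = false  [C.mk > 9]
12. n6.wid = 28  [S.pre * 2 + 24]
13. n7.env = 28  [28]
14. n7.val = -9  [-9]
15. n8.idx = "kp"  [terminal]
16. n9.idx = "ru"  [terminal]
17. n7.sig = 10  [B.val + 19]
18. n7.live = 25  [B.env * 2 - 31]
19. n10.env = 14  [A.wid - 14]
20. n10.val = -1  [A.wid - 29]
21. n11.idx = "kn"  [terminal]
22. n12.idx = -3  [terminal]
23. n13.idx = 19  [terminal]
24. n10.sig = -4  [len(c.idx) - 6]
25. n10.live = 6  [len(c.idx) + 4]
26. n6.sig = 5  [B₁.live + B₀.live - 26]
27. n0.tag = false  [A.sig > 5]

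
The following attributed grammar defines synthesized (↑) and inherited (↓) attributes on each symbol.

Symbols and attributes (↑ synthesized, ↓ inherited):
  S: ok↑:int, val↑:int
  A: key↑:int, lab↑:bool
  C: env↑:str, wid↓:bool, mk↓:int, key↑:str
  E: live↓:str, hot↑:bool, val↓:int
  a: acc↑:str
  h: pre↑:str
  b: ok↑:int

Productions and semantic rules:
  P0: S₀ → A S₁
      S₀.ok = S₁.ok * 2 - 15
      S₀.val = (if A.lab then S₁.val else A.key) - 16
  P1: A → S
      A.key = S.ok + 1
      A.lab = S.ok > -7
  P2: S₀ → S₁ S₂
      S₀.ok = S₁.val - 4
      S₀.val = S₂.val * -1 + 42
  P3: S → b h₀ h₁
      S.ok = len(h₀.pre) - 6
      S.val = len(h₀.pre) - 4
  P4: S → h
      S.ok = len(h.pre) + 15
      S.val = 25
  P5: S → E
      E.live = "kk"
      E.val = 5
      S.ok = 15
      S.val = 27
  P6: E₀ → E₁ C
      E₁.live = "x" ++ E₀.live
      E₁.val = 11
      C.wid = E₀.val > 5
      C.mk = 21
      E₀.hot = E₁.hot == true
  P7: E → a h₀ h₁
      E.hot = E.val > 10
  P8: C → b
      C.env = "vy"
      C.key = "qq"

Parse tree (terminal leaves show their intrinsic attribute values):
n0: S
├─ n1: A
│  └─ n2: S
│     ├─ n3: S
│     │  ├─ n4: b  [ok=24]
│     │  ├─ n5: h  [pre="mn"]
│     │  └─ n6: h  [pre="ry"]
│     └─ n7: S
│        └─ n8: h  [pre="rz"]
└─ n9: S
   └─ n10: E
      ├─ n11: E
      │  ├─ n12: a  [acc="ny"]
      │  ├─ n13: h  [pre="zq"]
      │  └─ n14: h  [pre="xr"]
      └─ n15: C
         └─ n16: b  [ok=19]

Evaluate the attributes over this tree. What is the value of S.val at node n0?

1. n4.ok = 24  [terminal]
2. n5.pre = "mn"  [terminal]
3. n6.pre = "ry"  [terminal]
4. n3.ok = -4  [len(h₀.pre) - 6]
5. n3.val = -2  [len(h₀.pre) - 4]
6. n8.pre = "rz"  [terminal]
7. n7.ok = 17  [len(h.pre) + 15]
8. n7.val = 25  [25]
9. n2.ok = -6  [S₁.val - 4]
10. n2.val = 17  [S₂.val * -1 + 42]
11. n1.key = -5  [S.ok + 1]
12. n1.lab = true  [S.ok > -7]
13. n10.live = "kk"  ["kk"]
14. n10.val = 5  [5]
15. n11.live = "xkk"  ["x" ++ E₀.live]
16. n11.val = 11  [11]
17. n12.acc = "ny"  [terminal]
18. n13.pre = "zq"  [terminal]
19. n14.pre = "xr"  [terminal]
20. n11.hot = true  [E.val > 10]
21. n15.wid = false  [E₀.val > 5]
22. n15.mk = 21  [21]
23. n16.ok = 19  [terminal]
24. n15.env = "vy"  ["vy"]
25. n15.key = "qq"  ["qq"]
26. n10.hot = true  [E₁.hot == true]
27. n9.ok = 15  [15]
28. n9.val = 27  [27]
29. n0.ok = 15  [S₁.ok * 2 - 15]
30. n0.val = 11  [(if A.lab then S₁.val else A.key) - 16]

11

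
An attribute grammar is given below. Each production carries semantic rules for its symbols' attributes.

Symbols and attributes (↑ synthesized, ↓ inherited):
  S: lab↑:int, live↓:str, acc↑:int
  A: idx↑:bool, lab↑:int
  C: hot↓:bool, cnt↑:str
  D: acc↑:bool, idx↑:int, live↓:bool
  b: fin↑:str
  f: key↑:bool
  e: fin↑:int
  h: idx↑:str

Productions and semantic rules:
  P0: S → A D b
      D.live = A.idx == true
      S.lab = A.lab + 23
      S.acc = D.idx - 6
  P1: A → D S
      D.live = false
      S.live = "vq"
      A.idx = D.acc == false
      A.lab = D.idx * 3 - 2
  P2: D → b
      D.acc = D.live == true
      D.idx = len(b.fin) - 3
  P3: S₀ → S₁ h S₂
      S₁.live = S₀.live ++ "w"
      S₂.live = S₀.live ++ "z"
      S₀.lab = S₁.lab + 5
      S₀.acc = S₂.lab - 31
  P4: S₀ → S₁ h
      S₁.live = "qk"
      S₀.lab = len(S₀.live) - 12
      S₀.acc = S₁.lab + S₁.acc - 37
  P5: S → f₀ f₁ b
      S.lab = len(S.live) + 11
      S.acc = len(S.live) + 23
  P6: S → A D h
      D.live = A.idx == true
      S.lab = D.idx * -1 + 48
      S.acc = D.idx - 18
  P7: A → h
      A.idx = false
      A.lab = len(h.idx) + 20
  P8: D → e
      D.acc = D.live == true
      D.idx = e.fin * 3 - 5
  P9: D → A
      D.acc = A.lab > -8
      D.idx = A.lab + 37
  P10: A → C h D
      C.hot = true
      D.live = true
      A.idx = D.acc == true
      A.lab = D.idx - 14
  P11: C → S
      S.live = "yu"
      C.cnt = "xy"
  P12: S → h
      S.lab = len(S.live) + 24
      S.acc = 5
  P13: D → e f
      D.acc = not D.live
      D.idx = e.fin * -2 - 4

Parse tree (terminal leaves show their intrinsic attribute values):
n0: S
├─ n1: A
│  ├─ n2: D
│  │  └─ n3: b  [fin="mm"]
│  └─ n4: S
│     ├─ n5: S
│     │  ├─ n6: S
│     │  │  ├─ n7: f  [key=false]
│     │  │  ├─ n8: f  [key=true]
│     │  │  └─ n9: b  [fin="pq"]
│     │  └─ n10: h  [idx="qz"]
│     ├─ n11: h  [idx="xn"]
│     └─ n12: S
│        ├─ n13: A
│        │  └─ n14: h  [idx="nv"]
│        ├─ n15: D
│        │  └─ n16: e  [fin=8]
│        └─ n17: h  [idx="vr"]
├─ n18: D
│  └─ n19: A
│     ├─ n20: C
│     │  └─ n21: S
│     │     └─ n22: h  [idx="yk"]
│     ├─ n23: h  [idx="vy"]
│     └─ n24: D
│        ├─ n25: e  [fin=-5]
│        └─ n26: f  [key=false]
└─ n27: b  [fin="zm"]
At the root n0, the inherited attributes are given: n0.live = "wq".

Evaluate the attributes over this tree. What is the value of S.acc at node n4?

1. n0.live = "wq"  [given at root]
2. n2.live = false  [false]
3. n3.fin = "mm"  [terminal]
4. n2.acc = false  [D.live == true]
5. n2.idx = -1  [len(b.fin) - 3]
6. n4.live = "vq"  ["vq"]
7. n5.live = "vqw"  [S₀.live ++ "w"]
8. n6.live = "qk"  ["qk"]
9. n7.key = false  [terminal]
10. n8.key = true  [terminal]
11. n9.fin = "pq"  [terminal]
12. n6.lab = 13  [len(S.live) + 11]
13. n6.acc = 25  [len(S.live) + 23]
14. n10.idx = "qz"  [terminal]
15. n5.lab = -9  [len(S₀.live) - 12]
16. n5.acc = 1  [S₁.lab + S₁.acc - 37]
17. n11.idx = "xn"  [terminal]
18. n12.live = "vqz"  [S₀.live ++ "z"]
19. n14.idx = "nv"  [terminal]
20. n13.idx = false  [false]
21. n13.lab = 22  [len(h.idx) + 20]
22. n15.live = false  [A.idx == true]
23. n16.fin = 8  [terminal]
24. n15.acc = false  [D.live == true]
25. n15.idx = 19  [e.fin * 3 - 5]
26. n17.idx = "vr"  [terminal]
27. n12.lab = 29  [D.idx * -1 + 48]
28. n12.acc = 1  [D.idx - 18]
29. n4.lab = -4  [S₁.lab + 5]
30. n4.acc = -2  [S₂.lab - 31]
31. n1.idx = true  [D.acc == false]
32. n1.lab = -5  [D.idx * 3 - 2]
33. n18.live = true  [A.idx == true]
34. n20.hot = true  [true]
35. n21.live = "yu"  ["yu"]
36. n22.idx = "yk"  [terminal]
37. n21.lab = 26  [len(S.live) + 24]
38. n21.acc = 5  [5]
39. n20.cnt = "xy"  ["xy"]
40. n23.idx = "vy"  [terminal]
41. n24.live = true  [true]
42. n25.fin = -5  [terminal]
43. n26.key = false  [terminal]
44. n24.acc = false  [not D.live]
45. n24.idx = 6  [e.fin * -2 - 4]
46. n19.idx = false  [D.acc == true]
47. n19.lab = -8  [D.idx - 14]
48. n18.acc = false  [A.lab > -8]
49. n18.idx = 29  [A.lab + 37]
50. n27.fin = "zm"  [terminal]
51. n0.lab = 18  [A.lab + 23]
52. n0.acc = 23  [D.idx - 6]

-2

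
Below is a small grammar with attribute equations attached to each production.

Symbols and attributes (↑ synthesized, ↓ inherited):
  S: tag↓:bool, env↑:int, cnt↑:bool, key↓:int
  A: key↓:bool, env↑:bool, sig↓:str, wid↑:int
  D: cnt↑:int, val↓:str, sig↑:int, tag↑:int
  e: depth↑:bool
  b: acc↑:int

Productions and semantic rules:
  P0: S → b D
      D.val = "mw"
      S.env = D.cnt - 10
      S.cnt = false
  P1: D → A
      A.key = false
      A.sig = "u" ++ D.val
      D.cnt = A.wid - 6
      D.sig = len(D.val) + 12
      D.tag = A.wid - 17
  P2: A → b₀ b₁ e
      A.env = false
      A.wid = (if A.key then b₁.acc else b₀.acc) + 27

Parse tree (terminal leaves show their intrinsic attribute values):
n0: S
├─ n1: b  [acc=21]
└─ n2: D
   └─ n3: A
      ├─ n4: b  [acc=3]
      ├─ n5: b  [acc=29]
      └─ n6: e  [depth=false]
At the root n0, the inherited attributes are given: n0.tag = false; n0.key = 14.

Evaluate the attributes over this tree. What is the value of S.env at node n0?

14

1. n0.tag = false  [given at root]
2. n0.key = 14  [given at root]
3. n1.acc = 21  [terminal]
4. n2.val = "mw"  ["mw"]
5. n3.key = false  [false]
6. n3.sig = "umw"  ["u" ++ D.val]
7. n4.acc = 3  [terminal]
8. n5.acc = 29  [terminal]
9. n6.depth = false  [terminal]
10. n3.env = false  [false]
11. n3.wid = 30  [(if A.key then b₁.acc else b₀.acc) + 27]
12. n2.cnt = 24  [A.wid - 6]
13. n2.sig = 14  [len(D.val) + 12]
14. n2.tag = 13  [A.wid - 17]
15. n0.env = 14  [D.cnt - 10]
16. n0.cnt = false  [false]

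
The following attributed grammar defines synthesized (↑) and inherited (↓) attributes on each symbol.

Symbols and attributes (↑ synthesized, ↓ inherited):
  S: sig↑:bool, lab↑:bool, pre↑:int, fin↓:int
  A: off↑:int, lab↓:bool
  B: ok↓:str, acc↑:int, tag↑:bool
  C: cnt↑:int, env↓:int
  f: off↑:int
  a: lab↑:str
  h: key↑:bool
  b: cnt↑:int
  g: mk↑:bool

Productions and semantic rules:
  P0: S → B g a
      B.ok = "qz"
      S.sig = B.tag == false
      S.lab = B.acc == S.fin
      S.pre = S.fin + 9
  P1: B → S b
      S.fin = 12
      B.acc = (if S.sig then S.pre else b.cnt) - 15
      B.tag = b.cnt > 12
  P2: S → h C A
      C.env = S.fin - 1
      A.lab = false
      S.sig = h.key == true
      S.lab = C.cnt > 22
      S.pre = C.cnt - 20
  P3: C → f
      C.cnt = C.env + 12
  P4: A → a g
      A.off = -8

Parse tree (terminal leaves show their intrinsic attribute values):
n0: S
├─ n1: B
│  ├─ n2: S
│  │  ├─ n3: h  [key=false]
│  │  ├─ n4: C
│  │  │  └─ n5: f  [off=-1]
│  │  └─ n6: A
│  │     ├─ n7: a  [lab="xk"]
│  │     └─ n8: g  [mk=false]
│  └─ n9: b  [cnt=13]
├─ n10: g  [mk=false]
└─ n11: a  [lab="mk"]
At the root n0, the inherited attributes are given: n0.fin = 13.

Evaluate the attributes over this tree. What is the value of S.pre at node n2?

1. n0.fin = 13  [given at root]
2. n1.ok = "qz"  ["qz"]
3. n2.fin = 12  [12]
4. n3.key = false  [terminal]
5. n4.env = 11  [S.fin - 1]
6. n5.off = -1  [terminal]
7. n4.cnt = 23  [C.env + 12]
8. n6.lab = false  [false]
9. n7.lab = "xk"  [terminal]
10. n8.mk = false  [terminal]
11. n6.off = -8  [-8]
12. n2.sig = false  [h.key == true]
13. n2.lab = true  [C.cnt > 22]
14. n2.pre = 3  [C.cnt - 20]
15. n9.cnt = 13  [terminal]
16. n1.acc = -2  [(if S.sig then S.pre else b.cnt) - 15]
17. n1.tag = true  [b.cnt > 12]
18. n10.mk = false  [terminal]
19. n11.lab = "mk"  [terminal]
20. n0.sig = false  [B.tag == false]
21. n0.lab = false  [B.acc == S.fin]
22. n0.pre = 22  [S.fin + 9]

3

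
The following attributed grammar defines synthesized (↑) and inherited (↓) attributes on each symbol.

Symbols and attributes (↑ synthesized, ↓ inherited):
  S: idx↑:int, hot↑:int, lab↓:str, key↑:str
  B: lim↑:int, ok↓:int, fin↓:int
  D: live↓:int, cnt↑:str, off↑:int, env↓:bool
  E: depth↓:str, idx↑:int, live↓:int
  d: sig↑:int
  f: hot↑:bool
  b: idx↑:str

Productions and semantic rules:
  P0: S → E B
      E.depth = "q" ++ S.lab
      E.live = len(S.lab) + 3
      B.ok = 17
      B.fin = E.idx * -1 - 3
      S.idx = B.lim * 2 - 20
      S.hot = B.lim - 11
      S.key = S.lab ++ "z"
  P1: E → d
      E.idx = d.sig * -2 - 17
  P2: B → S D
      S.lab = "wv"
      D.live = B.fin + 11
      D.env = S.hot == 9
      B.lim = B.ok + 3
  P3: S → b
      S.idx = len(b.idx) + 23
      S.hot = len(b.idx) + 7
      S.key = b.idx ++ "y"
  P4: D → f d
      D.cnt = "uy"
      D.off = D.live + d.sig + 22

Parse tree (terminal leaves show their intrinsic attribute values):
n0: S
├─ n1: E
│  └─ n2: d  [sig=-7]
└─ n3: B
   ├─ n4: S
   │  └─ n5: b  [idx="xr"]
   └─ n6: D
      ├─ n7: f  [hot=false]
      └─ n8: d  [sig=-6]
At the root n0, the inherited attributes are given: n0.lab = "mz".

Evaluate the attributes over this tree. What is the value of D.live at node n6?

11

1. n0.lab = "mz"  [given at root]
2. n1.depth = "qmz"  ["q" ++ S.lab]
3. n1.live = 5  [len(S.lab) + 3]
4. n2.sig = -7  [terminal]
5. n1.idx = -3  [d.sig * -2 - 17]
6. n3.ok = 17  [17]
7. n3.fin = 0  [E.idx * -1 - 3]
8. n4.lab = "wv"  ["wv"]
9. n5.idx = "xr"  [terminal]
10. n4.idx = 25  [len(b.idx) + 23]
11. n4.hot = 9  [len(b.idx) + 7]
12. n4.key = "xry"  [b.idx ++ "y"]
13. n6.live = 11  [B.fin + 11]
14. n6.env = true  [S.hot == 9]
15. n7.hot = false  [terminal]
16. n8.sig = -6  [terminal]
17. n6.cnt = "uy"  ["uy"]
18. n6.off = 27  [D.live + d.sig + 22]
19. n3.lim = 20  [B.ok + 3]
20. n0.idx = 20  [B.lim * 2 - 20]
21. n0.hot = 9  [B.lim - 11]
22. n0.key = "mzz"  [S.lab ++ "z"]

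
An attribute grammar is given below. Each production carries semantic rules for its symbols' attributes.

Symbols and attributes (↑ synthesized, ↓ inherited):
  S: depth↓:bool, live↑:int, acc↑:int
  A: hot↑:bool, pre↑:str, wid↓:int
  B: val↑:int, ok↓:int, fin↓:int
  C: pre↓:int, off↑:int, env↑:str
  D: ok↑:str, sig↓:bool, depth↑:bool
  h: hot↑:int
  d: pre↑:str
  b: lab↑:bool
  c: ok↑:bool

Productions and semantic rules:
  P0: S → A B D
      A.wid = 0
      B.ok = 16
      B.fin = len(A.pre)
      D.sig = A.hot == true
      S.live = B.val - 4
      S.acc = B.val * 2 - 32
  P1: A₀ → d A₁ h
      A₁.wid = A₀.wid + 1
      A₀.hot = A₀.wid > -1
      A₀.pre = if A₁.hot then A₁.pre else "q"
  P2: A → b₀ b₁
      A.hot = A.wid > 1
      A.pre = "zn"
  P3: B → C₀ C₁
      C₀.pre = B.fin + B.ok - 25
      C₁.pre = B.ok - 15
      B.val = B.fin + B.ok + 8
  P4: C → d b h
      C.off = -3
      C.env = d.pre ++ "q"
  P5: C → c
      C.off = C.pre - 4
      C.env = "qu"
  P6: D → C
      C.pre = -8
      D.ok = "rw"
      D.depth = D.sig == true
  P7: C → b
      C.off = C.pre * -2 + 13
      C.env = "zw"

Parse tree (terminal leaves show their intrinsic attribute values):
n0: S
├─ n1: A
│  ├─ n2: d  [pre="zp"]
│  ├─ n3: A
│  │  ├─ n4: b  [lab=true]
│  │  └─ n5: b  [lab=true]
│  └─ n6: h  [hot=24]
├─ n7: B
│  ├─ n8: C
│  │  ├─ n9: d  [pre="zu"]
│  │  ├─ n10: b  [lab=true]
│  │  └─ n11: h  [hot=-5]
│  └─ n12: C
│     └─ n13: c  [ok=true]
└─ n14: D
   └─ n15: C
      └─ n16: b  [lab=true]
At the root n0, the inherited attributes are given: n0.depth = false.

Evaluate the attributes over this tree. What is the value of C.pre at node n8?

-8

1. n0.depth = false  [given at root]
2. n1.wid = 0  [0]
3. n2.pre = "zp"  [terminal]
4. n3.wid = 1  [A₀.wid + 1]
5. n4.lab = true  [terminal]
6. n5.lab = true  [terminal]
7. n3.hot = false  [A.wid > 1]
8. n3.pre = "zn"  ["zn"]
9. n6.hot = 24  [terminal]
10. n1.hot = true  [A₀.wid > -1]
11. n1.pre = "q"  [if A₁.hot then A₁.pre else "q"]
12. n7.ok = 16  [16]
13. n7.fin = 1  [len(A.pre)]
14. n8.pre = -8  [B.fin + B.ok - 25]
15. n9.pre = "zu"  [terminal]
16. n10.lab = true  [terminal]
17. n11.hot = -5  [terminal]
18. n8.off = -3  [-3]
19. n8.env = "zuq"  [d.pre ++ "q"]
20. n12.pre = 1  [B.ok - 15]
21. n13.ok = true  [terminal]
22. n12.off = -3  [C.pre - 4]
23. n12.env = "qu"  ["qu"]
24. n7.val = 25  [B.fin + B.ok + 8]
25. n14.sig = true  [A.hot == true]
26. n15.pre = -8  [-8]
27. n16.lab = true  [terminal]
28. n15.off = 29  [C.pre * -2 + 13]
29. n15.env = "zw"  ["zw"]
30. n14.ok = "rw"  ["rw"]
31. n14.depth = true  [D.sig == true]
32. n0.live = 21  [B.val - 4]
33. n0.acc = 18  [B.val * 2 - 32]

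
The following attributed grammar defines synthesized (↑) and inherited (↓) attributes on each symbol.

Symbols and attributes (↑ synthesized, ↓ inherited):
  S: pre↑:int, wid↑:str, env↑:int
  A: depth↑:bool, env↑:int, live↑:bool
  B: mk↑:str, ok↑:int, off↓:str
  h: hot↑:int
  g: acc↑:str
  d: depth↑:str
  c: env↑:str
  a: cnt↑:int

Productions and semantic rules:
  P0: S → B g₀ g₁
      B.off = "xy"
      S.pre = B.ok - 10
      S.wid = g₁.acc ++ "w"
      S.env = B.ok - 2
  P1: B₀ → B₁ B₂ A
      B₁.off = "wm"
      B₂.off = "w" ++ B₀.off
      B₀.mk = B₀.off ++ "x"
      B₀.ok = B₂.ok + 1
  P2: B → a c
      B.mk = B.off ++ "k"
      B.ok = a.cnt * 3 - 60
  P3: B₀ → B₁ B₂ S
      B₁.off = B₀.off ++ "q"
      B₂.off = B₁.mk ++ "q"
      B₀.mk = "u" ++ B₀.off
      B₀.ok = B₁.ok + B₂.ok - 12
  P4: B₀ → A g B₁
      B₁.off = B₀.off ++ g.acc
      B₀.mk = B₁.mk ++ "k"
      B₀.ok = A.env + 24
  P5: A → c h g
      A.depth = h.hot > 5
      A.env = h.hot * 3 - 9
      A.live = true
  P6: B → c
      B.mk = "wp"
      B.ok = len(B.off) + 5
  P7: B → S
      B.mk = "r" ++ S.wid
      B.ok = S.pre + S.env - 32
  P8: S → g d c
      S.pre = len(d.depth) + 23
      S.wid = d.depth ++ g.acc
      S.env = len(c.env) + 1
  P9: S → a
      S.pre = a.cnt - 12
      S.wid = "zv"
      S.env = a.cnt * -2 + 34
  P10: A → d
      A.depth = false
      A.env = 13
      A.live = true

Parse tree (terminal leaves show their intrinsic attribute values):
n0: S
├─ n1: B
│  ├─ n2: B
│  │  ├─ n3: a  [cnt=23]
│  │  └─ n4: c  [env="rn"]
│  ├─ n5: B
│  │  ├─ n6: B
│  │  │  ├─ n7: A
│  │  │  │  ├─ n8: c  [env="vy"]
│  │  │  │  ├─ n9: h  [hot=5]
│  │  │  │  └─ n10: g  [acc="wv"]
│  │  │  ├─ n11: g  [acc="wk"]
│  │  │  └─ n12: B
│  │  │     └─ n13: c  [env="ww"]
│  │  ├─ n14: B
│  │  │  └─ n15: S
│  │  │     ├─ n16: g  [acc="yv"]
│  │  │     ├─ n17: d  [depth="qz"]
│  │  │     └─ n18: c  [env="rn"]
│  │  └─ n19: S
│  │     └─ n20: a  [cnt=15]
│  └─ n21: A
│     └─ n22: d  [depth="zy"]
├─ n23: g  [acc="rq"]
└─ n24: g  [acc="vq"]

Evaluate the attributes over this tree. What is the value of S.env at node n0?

1. n1.off = "xy"  ["xy"]
2. n2.off = "wm"  ["wm"]
3. n3.cnt = 23  [terminal]
4. n4.env = "rn"  [terminal]
5. n2.mk = "wmk"  [B.off ++ "k"]
6. n2.ok = 9  [a.cnt * 3 - 60]
7. n5.off = "wxy"  ["w" ++ B₀.off]
8. n6.off = "wxyq"  [B₀.off ++ "q"]
9. n8.env = "vy"  [terminal]
10. n9.hot = 5  [terminal]
11. n10.acc = "wv"  [terminal]
12. n7.depth = false  [h.hot > 5]
13. n7.env = 6  [h.hot * 3 - 9]
14. n7.live = true  [true]
15. n11.acc = "wk"  [terminal]
16. n12.off = "wxyqwk"  [B₀.off ++ g.acc]
17. n13.env = "ww"  [terminal]
18. n12.mk = "wp"  ["wp"]
19. n12.ok = 11  [len(B.off) + 5]
20. n6.mk = "wpk"  [B₁.mk ++ "k"]
21. n6.ok = 30  [A.env + 24]
22. n14.off = "wpkq"  [B₁.mk ++ "q"]
23. n16.acc = "yv"  [terminal]
24. n17.depth = "qz"  [terminal]
25. n18.env = "rn"  [terminal]
26. n15.pre = 25  [len(d.depth) + 23]
27. n15.wid = "qzyv"  [d.depth ++ g.acc]
28. n15.env = 3  [len(c.env) + 1]
29. n14.mk = "rqzyv"  ["r" ++ S.wid]
30. n14.ok = -4  [S.pre + S.env - 32]
31. n20.cnt = 15  [terminal]
32. n19.pre = 3  [a.cnt - 12]
33. n19.wid = "zv"  ["zv"]
34. n19.env = 4  [a.cnt * -2 + 34]
35. n5.mk = "uwxy"  ["u" ++ B₀.off]
36. n5.ok = 14  [B₁.ok + B₂.ok - 12]
37. n22.depth = "zy"  [terminal]
38. n21.depth = false  [false]
39. n21.env = 13  [13]
40. n21.live = true  [true]
41. n1.mk = "xyx"  [B₀.off ++ "x"]
42. n1.ok = 15  [B₂.ok + 1]
43. n23.acc = "rq"  [terminal]
44. n24.acc = "vq"  [terminal]
45. n0.pre = 5  [B.ok - 10]
46. n0.wid = "vqw"  [g₁.acc ++ "w"]
47. n0.env = 13  [B.ok - 2]

13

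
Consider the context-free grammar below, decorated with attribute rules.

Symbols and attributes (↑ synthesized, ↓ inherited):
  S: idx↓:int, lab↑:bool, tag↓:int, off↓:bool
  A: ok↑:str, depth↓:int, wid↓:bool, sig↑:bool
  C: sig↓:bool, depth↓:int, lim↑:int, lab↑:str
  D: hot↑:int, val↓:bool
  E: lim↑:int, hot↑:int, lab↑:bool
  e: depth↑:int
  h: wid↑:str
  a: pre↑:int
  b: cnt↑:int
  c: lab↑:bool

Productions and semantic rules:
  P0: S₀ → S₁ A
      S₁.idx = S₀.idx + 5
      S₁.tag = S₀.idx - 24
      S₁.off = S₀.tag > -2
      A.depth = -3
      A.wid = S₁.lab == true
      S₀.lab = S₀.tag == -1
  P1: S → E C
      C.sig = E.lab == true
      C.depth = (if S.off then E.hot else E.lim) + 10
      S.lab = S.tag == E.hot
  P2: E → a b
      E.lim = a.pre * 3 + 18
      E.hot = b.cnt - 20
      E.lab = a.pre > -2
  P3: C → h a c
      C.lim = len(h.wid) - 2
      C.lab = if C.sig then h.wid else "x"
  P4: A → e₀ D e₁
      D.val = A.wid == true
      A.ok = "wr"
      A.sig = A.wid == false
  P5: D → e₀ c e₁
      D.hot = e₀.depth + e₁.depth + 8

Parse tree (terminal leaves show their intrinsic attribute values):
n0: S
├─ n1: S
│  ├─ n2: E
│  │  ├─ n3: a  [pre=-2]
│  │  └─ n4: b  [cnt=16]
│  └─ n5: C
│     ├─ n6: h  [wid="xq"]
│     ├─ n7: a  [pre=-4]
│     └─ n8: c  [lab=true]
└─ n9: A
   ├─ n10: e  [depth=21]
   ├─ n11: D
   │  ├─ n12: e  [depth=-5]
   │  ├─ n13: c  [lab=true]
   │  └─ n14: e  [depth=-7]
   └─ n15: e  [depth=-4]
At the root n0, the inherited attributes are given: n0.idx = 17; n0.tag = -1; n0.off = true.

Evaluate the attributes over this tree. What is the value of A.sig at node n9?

true

1. n0.idx = 17  [given at root]
2. n0.tag = -1  [given at root]
3. n0.off = true  [given at root]
4. n1.idx = 22  [S₀.idx + 5]
5. n1.tag = -7  [S₀.idx - 24]
6. n1.off = true  [S₀.tag > -2]
7. n3.pre = -2  [terminal]
8. n4.cnt = 16  [terminal]
9. n2.lim = 12  [a.pre * 3 + 18]
10. n2.hot = -4  [b.cnt - 20]
11. n2.lab = false  [a.pre > -2]
12. n5.sig = false  [E.lab == true]
13. n5.depth = 6  [(if S.off then E.hot else E.lim) + 10]
14. n6.wid = "xq"  [terminal]
15. n7.pre = -4  [terminal]
16. n8.lab = true  [terminal]
17. n5.lim = 0  [len(h.wid) - 2]
18. n5.lab = "x"  [if C.sig then h.wid else "x"]
19. n1.lab = false  [S.tag == E.hot]
20. n9.depth = -3  [-3]
21. n9.wid = false  [S₁.lab == true]
22. n10.depth = 21  [terminal]
23. n11.val = false  [A.wid == true]
24. n12.depth = -5  [terminal]
25. n13.lab = true  [terminal]
26. n14.depth = -7  [terminal]
27. n11.hot = -4  [e₀.depth + e₁.depth + 8]
28. n15.depth = -4  [terminal]
29. n9.ok = "wr"  ["wr"]
30. n9.sig = true  [A.wid == false]
31. n0.lab = true  [S₀.tag == -1]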